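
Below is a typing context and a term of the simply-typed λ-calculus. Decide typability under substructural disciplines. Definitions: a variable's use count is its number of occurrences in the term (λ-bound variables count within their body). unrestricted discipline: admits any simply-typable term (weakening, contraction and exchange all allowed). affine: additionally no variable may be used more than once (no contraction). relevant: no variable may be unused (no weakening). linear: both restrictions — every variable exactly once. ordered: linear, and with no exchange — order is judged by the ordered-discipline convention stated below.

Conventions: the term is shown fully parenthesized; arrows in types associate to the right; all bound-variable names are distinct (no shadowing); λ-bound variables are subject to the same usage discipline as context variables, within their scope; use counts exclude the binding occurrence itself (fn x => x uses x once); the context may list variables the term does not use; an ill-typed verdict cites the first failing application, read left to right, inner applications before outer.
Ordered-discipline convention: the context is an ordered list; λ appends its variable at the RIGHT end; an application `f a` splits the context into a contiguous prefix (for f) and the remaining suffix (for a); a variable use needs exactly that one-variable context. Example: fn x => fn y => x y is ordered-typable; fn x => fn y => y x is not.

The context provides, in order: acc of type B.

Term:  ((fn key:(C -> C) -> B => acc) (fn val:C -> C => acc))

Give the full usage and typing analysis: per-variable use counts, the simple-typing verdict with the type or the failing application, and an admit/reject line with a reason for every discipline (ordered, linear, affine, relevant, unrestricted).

variable uses: acc: 2, key (λ-bound): 0, val (λ-bound): 0
uses in reading order: acc, acc
typing: ✓ — B
ordered ✗ (needs contraction — acc ×2; needs weakening: key, val unused)
linear ✗ (needs contraction — acc ×2; needs weakening: key, val unused)
affine ✗ (needs contraction — acc ×2)
relevant ✗ (needs weakening: key, val unused)
unrestricted ✓ (type-checks (B) and nothing is barred)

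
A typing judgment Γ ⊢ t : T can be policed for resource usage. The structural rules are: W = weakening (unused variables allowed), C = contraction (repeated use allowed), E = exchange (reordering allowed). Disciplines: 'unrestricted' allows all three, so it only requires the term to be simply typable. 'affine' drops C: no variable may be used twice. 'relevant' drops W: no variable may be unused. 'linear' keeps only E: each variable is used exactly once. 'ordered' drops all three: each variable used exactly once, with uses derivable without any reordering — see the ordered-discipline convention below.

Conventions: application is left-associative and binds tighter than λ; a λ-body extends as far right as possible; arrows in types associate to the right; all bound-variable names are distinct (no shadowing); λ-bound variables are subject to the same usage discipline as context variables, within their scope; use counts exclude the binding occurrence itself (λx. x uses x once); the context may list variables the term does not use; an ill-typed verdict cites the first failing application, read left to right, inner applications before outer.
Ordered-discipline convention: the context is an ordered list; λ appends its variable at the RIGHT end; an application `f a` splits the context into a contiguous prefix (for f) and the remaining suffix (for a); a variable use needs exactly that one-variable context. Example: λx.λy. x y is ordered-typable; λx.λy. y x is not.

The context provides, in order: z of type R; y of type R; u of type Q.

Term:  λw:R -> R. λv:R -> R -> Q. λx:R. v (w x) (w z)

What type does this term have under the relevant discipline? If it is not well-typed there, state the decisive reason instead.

not well-typed under relevant — y, u never used (weakening)
use counts: z ×1, y ×0, u ×0, w (λ-bound) ×2, v (λ-bound) ×1, x (λ-bound) ×1
use order (left to right): v, w, x, w, z
typing: well-typed at (R -> R) -> (R -> R -> Q) -> R -> Q
across the five disciplines: ordered ✗ | linear ✗ | affine ✗ | relevant ✗ | unrestricted ✓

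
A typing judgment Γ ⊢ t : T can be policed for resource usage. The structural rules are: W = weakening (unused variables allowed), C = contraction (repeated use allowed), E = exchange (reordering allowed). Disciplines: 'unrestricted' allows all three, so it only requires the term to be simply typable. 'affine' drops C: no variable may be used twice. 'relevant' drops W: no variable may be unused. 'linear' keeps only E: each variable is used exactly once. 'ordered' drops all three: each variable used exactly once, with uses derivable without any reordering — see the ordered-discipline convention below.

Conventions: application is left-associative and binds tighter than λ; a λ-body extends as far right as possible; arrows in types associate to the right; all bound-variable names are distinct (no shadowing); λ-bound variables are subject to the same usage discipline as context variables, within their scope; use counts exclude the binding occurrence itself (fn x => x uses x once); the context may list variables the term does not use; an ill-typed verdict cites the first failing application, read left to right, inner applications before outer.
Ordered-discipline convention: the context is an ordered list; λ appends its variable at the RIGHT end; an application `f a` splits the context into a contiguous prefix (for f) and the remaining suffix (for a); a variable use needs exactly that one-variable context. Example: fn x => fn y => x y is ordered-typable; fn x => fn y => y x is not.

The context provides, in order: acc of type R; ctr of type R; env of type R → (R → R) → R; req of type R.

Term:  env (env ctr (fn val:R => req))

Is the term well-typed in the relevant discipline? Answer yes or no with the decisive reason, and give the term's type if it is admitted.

no — unused: acc, val — weakening required
use counts: acc ×0, ctr ×1, env ×2, req ×1, val (bound) ×0
use order (left to right): env, env, ctr, req
typing: well-typed — term : (R → R) → R
summary: ordered ✗; linear ✗; affine ✗; relevant ✗; unrestricted ✓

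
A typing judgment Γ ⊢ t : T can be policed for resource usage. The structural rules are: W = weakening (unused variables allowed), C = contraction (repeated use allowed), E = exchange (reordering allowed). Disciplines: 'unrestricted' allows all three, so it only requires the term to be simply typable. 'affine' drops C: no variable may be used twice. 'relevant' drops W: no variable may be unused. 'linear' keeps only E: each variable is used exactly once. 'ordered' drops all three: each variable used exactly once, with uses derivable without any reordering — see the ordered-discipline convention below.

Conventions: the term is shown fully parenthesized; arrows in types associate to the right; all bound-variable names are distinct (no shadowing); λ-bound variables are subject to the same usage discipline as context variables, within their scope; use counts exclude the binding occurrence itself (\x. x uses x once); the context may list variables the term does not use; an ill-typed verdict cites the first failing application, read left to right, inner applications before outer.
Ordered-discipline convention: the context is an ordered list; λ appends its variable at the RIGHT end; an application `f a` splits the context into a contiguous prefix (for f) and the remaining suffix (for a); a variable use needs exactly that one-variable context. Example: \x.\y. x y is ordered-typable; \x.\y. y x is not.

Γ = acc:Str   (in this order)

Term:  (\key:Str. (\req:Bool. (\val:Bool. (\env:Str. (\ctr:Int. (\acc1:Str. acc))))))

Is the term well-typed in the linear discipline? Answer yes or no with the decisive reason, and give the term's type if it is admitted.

no — key, req, val, env, ctr, acc1 left unused
usage: acc: 1×, key (λ-bound): 0×, req (λ-bound): 0×, val (λ-bound): 0×, env (λ-bound): 0×, ctr (λ-bound): 0×, acc1 (λ-bound): 0×
use order (left to right): acc
typing: ✓ — Str -> Bool -> Bool -> Str -> Int -> Str -> Str
per-discipline verdicts: ordered ✗ · linear ✗ · affine ✓ · relevant ✗ · unrestricted ✓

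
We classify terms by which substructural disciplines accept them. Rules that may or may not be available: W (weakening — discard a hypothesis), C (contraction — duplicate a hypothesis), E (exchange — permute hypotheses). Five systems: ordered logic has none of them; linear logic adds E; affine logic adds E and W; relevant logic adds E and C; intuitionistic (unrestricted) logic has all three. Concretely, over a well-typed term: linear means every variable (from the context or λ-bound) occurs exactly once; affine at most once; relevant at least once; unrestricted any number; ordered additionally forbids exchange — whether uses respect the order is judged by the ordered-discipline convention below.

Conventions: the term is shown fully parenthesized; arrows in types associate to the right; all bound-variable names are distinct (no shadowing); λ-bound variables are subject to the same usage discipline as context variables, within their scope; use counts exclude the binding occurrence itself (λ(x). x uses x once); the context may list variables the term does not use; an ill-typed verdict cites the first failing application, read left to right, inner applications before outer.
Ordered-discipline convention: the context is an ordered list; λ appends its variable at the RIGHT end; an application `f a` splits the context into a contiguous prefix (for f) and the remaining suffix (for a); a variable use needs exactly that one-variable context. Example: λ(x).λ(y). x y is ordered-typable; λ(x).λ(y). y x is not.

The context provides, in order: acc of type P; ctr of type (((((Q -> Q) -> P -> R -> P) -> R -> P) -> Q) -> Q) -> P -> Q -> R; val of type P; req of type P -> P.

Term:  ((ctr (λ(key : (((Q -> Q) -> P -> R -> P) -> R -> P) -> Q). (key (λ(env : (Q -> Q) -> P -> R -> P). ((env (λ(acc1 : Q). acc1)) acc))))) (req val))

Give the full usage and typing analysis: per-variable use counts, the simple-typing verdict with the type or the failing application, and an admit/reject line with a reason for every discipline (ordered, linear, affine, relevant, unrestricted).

usage: acc ×1; ctr ×1; val ×1; req ×1; key (λ-bound) ×1; env (λ-bound) ×1; acc1 (λ-bound) ×1
order of uses: ctr, key, env, acc1, acc, req, val
typing: well-typed at Q -> R
ordered ✗ (no ordered split (uses run ctr, key, env, acc1, acc, req, val))
linear ✓ (acc, ctr, val, req, key, env, acc1: one use apiece)
affine ✓ (acc, ctr, val, req, key, env, acc1: no repeats, contraction unneeded)
relevant ✓ (acc, ctr, val, req, key, env, acc1: all used, weakening unneeded)
unrestricted ✓ (type-checks (Q -> R) and nothing is barred)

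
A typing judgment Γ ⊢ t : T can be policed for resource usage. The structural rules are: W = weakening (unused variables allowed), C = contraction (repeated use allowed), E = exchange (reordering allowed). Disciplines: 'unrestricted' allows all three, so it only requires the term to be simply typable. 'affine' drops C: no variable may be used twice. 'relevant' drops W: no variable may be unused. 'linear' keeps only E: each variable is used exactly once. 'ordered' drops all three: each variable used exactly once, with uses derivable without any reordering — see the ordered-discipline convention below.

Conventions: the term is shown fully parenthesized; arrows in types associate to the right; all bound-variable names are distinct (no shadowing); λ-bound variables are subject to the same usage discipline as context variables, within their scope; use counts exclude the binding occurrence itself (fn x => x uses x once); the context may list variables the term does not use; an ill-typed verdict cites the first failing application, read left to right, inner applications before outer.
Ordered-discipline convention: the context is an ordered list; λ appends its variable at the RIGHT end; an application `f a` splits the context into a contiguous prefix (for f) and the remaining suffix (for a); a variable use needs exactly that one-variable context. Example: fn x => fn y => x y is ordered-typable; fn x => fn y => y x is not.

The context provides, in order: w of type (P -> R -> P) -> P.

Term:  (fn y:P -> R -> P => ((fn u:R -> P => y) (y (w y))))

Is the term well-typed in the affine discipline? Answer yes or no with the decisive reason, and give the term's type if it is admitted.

no — uses contraction: y ×3
use counts: w: 1, y (λ-bound): 3, u (λ-bound): 0
uses in reading order: y, y, w, y
typing: well-typed — term : (P -> R -> P) -> P -> R -> P
summary: ordered ✗ · linear ✗ · affine ✗ · relevant ✗ · unrestricted ✓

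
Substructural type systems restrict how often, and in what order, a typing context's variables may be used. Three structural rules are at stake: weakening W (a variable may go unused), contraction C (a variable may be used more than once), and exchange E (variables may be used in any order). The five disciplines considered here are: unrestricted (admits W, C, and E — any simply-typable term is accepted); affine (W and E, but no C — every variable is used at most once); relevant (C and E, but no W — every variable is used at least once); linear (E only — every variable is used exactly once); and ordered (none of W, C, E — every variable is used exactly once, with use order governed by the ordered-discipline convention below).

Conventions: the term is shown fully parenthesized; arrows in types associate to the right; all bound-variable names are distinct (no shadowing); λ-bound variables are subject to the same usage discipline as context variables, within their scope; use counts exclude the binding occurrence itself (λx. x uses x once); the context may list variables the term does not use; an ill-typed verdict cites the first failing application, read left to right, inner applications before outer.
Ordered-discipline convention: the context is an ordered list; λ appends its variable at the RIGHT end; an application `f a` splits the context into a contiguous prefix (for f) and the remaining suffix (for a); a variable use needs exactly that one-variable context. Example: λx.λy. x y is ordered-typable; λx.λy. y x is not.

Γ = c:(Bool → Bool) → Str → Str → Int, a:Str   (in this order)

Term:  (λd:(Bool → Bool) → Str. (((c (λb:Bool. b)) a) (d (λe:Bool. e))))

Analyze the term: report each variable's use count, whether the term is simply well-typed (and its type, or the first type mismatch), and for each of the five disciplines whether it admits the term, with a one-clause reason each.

counts: c: 1, a: 1, d (λ-bound): 1, b (λ-bound): 1, e (λ-bound): 1
order of uses: c, b, a, d, e
typing: well-typed — term : ((Bool → Bool) → Str) → Int
ordered: ✓ — c, a, d, b, e once each; derivable with no W/C/E
linear: ✓ — each of c, a, d, b, e used exactly once
affine: ✓ — no duplicate uses among c, a, d, b, e
relevant: ✓ — at least one use each (c, a, d, b, e)
unrestricted: ✓ — typability at ((Bool → Bool) → Str) → Int is all that's needed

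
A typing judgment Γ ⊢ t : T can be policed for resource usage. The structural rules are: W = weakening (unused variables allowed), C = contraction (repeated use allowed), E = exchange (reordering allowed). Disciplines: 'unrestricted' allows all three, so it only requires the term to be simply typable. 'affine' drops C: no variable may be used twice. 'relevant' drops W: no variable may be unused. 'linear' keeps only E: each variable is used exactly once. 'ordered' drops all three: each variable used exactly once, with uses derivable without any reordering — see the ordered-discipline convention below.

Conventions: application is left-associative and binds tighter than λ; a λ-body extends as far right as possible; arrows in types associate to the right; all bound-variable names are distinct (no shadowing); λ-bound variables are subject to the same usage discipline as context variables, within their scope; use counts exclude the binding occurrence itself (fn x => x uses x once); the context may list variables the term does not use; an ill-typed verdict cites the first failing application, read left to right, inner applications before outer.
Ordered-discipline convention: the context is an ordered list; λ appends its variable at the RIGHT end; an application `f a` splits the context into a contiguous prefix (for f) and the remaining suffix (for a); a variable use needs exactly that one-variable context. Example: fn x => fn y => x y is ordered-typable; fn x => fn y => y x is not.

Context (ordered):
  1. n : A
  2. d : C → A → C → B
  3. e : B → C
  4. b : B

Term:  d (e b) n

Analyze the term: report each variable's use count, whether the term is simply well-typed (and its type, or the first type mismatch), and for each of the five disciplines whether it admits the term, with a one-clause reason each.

counts: n=1; d=1; e=1; b=1
use order (left to right): d, e, b, n
typing: well-typed — term : C → B
ordered: ✗, needs exchange: uses follow d, e, b, n
linear: ✓, single use per variable (n, d, e, b)
affine: ✓, at most one use each (n, d, e, b)
relevant: ✓, at least one use each (n, d, e, b)
unrestricted: ✓, simply typable at C → B; W, C, E all held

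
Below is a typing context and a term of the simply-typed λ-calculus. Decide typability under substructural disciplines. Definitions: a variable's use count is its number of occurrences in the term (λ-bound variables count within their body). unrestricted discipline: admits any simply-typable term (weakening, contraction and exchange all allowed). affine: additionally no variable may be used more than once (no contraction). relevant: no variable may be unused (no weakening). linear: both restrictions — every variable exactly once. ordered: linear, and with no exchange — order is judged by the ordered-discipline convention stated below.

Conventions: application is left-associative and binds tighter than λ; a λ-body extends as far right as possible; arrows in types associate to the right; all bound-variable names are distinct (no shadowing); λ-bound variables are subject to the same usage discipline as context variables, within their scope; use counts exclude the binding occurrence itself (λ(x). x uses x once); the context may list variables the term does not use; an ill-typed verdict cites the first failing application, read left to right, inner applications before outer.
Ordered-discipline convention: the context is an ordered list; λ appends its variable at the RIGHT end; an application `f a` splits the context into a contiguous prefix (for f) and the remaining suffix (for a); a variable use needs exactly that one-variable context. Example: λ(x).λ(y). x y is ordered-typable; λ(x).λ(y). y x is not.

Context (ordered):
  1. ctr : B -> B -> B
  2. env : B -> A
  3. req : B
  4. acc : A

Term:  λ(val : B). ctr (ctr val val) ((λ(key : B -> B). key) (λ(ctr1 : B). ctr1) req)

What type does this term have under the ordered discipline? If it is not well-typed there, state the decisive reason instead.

not well-typed under ordered — repeated use of ctr ×2, val ×2; unused: env, acc — weakening required
variable uses: ctr ×2, env ×0, req ×1, acc ×0, val [bound] ×2, key [bound] ×1, ctr1 [bound] ×1
left-to-right use order: ctr, ctr, val, val, key, ctr1, req
typing: the term checks, with type B -> B
across the five disciplines: ordered ✗ · linear ✗ · affine ✗ · relevant ✗ · unrestricted ✓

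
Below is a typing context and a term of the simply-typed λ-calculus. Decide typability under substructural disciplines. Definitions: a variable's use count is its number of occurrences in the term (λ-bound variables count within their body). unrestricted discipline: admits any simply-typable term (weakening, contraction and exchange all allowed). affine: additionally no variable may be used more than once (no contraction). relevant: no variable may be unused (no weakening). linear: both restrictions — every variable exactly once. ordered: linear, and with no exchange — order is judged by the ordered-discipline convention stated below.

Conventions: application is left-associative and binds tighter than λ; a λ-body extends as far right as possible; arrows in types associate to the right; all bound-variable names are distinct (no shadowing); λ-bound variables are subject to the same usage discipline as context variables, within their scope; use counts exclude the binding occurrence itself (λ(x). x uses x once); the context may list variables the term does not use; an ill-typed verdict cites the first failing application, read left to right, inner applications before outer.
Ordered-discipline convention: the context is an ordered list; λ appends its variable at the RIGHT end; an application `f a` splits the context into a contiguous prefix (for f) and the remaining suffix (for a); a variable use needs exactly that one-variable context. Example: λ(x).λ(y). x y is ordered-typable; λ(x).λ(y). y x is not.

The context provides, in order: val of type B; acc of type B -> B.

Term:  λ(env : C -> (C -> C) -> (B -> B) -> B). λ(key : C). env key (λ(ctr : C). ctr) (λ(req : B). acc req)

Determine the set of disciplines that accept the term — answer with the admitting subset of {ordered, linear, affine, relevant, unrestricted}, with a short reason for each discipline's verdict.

admitting disciplines: affine, unrestricted
use counts: val: 0×, acc: 1×, env (λ-bound): 1×, key (λ-bound): 1×, ctr (λ-bound): 1×, req (λ-bound): 1×
left-to-right use order: env, key, ctr, acc, req
typing: well-typed — term : (C -> (C -> C) -> (B -> B) -> B) -> C -> B
ordered: ✗ — val never used (weakening)
linear: ✗ — val never used (weakening)
affine: ✓ — at most one use each (val, acc, env, key, ctr, req)
relevant: ✗ — val never used (weakening)
unrestricted: ✓ — type-checks ((C -> (C -> C) -> (B -> B) -> B) -> C -> B) and nothing is barred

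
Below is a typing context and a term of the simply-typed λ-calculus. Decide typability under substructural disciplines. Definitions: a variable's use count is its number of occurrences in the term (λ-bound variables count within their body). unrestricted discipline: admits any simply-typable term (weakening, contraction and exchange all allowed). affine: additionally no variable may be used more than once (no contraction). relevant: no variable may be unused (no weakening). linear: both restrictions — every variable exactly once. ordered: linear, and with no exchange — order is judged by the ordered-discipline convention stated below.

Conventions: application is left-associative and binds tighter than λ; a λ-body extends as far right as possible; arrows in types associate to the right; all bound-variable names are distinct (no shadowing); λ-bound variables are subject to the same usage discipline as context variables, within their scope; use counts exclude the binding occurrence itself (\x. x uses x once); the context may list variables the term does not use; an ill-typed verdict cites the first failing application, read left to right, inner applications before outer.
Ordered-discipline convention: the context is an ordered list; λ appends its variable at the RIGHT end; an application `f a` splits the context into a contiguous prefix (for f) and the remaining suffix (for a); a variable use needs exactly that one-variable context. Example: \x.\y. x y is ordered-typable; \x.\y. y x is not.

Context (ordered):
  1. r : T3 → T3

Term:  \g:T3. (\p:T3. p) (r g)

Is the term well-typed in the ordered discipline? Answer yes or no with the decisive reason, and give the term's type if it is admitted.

yes — one use each (r, g, p); ordered split holds; term : T3 → T3
use counts: r: 1, g [bound]: 1, p [bound]: 1
use order (left to right): p, r, g
typing: well-typed — term : T3 → T3
across the five disciplines: ordered ✓ | linear ✓ | affine ✓ | relevant ✓ | unrestricted ✓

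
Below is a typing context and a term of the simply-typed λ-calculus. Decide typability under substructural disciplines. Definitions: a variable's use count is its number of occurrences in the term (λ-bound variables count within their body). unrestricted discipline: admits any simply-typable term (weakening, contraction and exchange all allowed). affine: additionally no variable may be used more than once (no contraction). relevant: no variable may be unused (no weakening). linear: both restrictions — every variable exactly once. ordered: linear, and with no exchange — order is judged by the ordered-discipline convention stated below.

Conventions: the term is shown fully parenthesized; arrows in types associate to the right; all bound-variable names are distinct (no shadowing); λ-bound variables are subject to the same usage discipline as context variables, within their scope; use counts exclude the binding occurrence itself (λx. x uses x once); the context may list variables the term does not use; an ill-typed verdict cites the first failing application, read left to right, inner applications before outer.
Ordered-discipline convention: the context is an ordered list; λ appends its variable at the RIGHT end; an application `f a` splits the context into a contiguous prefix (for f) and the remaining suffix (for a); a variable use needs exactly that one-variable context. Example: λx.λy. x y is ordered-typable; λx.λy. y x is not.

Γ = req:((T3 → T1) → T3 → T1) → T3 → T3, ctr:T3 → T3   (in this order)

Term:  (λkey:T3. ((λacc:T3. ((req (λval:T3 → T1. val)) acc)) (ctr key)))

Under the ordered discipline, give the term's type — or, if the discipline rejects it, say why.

term : T3 → T3
variable uses: req: 1; ctr: 1; key (bound): 1; acc (bound): 1; val (bound): 1
use order (left to right): req, val, acc, ctr, key
typing: ✓ — T3 → T3
per-discipline verdicts: ordered ✓, linear ✓, affine ✓, relevant ✓, unrestricted ✓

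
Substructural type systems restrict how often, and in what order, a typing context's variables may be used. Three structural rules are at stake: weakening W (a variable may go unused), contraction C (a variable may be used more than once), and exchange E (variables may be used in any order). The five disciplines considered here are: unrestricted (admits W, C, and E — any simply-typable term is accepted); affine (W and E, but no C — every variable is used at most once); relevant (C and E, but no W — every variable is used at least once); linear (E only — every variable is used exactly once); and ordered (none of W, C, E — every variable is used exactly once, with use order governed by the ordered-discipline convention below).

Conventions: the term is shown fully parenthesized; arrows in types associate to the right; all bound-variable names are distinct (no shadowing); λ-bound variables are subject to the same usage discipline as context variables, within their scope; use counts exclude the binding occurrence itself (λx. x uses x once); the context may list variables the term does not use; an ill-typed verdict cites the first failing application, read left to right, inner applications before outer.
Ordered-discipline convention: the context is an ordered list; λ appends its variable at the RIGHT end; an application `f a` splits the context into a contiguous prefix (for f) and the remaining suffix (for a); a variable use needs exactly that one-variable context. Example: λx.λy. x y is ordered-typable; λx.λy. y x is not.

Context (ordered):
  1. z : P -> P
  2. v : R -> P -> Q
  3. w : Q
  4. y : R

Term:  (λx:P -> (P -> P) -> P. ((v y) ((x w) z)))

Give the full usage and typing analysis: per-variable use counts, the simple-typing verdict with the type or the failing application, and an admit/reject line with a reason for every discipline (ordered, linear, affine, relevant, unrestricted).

counts: z: 1×; v: 1×; w: 1×; y: 1×; x (λ-bound): 1×
use order (left to right): v, y, x, w, z
typing: ill-typed: an application expects P but receives Q
ordered: ✗, not simply typable
linear: ✗, fails simple typing
affine: ✗, a type mismatch blocks all five
relevant: ✗, the type mismatch rejects it
unrestricted: ✗, not simply typable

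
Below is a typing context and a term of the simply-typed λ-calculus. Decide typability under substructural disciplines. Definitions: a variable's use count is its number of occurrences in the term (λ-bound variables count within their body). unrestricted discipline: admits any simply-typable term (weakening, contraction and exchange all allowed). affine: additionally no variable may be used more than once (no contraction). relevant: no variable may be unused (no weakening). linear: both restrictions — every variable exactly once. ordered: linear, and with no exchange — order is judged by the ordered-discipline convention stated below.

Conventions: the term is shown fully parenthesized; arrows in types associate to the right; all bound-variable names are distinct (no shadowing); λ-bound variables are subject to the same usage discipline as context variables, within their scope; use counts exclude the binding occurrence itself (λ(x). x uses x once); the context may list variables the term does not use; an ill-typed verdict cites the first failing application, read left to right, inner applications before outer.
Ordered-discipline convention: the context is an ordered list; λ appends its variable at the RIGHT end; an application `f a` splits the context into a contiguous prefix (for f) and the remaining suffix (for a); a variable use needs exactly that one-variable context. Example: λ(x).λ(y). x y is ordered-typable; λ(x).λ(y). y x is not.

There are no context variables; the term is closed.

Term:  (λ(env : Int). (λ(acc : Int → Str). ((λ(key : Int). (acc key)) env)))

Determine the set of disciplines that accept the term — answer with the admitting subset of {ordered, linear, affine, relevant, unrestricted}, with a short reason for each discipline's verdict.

admitted in: linear, affine, relevant, unrestricted
use counts: env (bound): 1, acc (bound): 1, key (bound): 1
uses in reading order: acc, key, env
typing: ✓ — Int → (Int → Str) → Str
ordered: ✗, needs exchange: uses follow acc, key, env
linear: ✓, each of env, acc, key used exactly once
affine: ✓, env, acc, key: no repeats, contraction unneeded
relevant: ✓, env, acc, key: all used, weakening unneeded
unrestricted: ✓, simply typable at Int → (Int → Str) → Str; W, C, E all held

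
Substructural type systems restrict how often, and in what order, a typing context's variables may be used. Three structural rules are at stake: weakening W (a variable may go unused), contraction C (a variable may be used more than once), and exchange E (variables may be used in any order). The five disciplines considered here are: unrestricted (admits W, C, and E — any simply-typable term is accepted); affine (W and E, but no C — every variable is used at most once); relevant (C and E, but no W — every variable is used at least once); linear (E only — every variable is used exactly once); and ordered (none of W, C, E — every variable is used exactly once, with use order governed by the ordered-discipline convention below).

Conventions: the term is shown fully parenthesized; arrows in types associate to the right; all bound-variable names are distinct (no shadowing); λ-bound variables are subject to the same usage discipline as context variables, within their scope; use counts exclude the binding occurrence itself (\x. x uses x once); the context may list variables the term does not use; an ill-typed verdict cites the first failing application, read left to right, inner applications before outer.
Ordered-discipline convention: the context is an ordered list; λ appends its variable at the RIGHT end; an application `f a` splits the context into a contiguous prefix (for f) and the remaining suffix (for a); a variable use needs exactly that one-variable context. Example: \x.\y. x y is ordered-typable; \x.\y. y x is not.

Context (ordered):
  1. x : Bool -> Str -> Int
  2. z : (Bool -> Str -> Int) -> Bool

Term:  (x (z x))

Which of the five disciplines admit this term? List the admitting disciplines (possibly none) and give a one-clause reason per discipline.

admitted by: relevant, unrestricted
counts: x=2; z=1
uses in reading order: x, z, x
typing: ✓ — Str -> Int
ordered: ✗ — uses contraction: x ×2
linear: ✗ — uses contraction: x ×2
affine: ✗ — uses contraction: x ×2
relevant: ✓ — none of x, z goes unused
unrestricted: ✓ — simply typable at Str -> Int; W, C, E all held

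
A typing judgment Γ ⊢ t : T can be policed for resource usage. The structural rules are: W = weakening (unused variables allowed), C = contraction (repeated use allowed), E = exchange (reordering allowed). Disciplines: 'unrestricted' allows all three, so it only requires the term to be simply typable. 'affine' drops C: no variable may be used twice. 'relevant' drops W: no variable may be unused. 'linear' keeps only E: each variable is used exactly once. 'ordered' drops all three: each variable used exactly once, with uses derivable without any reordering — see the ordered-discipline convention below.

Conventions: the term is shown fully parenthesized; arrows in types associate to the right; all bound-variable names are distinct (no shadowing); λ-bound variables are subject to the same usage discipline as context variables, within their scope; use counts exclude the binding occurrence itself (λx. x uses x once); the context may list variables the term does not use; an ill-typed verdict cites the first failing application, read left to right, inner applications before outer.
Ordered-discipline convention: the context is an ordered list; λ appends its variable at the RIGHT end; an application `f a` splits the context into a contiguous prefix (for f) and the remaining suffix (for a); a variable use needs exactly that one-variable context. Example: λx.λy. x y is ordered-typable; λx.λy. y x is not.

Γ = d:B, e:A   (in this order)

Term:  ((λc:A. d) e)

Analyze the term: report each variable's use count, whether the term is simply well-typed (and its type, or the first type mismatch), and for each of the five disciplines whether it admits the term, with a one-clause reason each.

counts: d: 1; e: 1; c (λ-bound): 0
uses in reading order: d, e
typing: well-typed at B
ordered: ✗ — c never used (weakening)
linear: ✗ — c never used (weakening)
affine: ✓ — d, e, c: no repeats, contraction unneeded
relevant: ✗ — c never used (weakening)
unrestricted: ✓ — typability at B is all that's needed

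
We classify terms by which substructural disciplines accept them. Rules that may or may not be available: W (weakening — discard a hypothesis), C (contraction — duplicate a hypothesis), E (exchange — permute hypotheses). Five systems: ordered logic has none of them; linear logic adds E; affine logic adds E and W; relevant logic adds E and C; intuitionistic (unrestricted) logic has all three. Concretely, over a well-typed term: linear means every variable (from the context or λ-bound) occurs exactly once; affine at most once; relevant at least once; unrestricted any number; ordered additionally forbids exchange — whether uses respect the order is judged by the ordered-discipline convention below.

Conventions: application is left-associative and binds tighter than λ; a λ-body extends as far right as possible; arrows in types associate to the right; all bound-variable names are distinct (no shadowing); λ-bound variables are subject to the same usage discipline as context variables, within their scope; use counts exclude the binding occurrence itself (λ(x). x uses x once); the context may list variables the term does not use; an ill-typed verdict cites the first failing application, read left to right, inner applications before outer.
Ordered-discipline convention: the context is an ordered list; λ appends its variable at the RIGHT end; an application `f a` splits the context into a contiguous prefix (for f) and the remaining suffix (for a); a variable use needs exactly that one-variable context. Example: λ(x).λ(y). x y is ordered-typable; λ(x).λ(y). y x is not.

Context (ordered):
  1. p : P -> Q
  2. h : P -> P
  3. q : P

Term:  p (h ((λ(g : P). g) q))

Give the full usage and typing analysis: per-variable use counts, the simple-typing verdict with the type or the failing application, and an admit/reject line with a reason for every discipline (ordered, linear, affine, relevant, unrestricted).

usage: p: 1; h: 1; q: 1; g (λ-bound): 1
use order (left to right): p, h, g, q
typing: the term checks, with type Q
ordered: ✓ — p, h, q, g: once each, no exchange needed
linear: ✓ — each of p, h, q, g used exactly once
affine: ✓ — at most one use each (p, h, q, g)
relevant: ✓ — at least one use each (p, h, q, g)
unrestricted: ✓ — typability at Q is all that's needed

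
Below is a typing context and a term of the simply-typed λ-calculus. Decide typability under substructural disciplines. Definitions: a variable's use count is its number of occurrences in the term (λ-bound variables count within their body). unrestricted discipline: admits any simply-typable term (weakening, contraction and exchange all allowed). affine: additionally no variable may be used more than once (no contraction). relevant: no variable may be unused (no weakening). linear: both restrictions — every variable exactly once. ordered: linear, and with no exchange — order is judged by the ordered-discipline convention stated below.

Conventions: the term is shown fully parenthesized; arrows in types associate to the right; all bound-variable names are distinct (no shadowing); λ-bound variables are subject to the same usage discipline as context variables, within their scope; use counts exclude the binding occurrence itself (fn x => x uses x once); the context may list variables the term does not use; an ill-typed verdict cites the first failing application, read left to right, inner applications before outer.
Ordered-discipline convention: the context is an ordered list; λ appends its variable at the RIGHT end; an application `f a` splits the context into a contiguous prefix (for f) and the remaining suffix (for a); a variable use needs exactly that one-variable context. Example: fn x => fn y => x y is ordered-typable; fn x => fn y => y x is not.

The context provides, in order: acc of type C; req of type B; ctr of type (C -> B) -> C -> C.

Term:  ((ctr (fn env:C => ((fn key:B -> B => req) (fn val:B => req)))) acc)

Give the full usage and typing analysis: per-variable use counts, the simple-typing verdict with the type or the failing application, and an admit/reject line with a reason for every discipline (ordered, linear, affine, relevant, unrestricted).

usage: acc ×1, req ×2, ctr ×1, env [bound] ×0, key [bound] ×0, val [bound] ×0
order of uses: ctr, req, req, acc
typing: the term checks, with type C
ordered: ✗ — req ×2 used more than once (contraction); env, key, val never used (weakening)
linear: ✗ — req ×2 used more than once (contraction); env, key, val never used (weakening)
affine: ✗ — req ×2 used more than once (contraction)
relevant: ✗ — env, key, val never used (weakening)
unrestricted: ✓ — typability at C is all that's needed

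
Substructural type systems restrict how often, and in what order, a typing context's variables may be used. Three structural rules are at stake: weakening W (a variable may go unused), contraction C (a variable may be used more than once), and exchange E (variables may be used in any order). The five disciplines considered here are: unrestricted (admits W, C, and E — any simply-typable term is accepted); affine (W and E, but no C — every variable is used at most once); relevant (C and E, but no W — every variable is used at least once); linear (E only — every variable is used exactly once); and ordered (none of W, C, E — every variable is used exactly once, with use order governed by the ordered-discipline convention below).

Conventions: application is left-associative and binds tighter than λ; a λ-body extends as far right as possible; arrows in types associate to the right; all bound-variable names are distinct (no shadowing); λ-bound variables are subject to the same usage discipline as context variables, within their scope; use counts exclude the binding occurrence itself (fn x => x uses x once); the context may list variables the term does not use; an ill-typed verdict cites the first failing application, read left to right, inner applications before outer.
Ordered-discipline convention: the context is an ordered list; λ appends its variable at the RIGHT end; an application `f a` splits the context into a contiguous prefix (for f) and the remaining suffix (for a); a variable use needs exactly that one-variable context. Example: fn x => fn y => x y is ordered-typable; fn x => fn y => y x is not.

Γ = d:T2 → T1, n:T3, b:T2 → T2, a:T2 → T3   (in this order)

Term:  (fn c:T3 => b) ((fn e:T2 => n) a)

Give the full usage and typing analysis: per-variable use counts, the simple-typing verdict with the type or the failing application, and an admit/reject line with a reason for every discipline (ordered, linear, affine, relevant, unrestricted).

counts: d ×0, n ×1, b ×1, a ×1, c [bound] ×0, e [bound] ×0
use order (left to right): b, n, a
typing: ill-typed: a function awaiting T2 gets T2 → T3
ordered ✗ (not simply typable)
linear ✗ (fails simple typing)
affine ✗ (a type mismatch blocks all five)
relevant ✗ (the type mismatch rejects it)
unrestricted ✗ (not simply typable)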